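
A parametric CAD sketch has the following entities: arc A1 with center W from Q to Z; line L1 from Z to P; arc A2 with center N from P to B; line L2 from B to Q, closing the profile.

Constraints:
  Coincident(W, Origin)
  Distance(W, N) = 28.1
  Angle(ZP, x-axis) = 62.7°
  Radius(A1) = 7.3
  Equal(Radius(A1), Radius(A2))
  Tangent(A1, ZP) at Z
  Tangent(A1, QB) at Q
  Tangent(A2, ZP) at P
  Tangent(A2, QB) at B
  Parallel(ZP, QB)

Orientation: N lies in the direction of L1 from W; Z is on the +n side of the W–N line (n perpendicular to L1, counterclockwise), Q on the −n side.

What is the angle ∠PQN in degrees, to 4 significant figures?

12.89°

The slot axis is L1's direction at 62.7°, so u = (cos 62.7°, sin 62.7°) = (0.4586, 0.8886) and n = (−sin 62.7°, cos 62.7°) = (-0.8886, 0.4586). W is at the origin and N lies 28.1 along u from W, so N = 28.1·u = (12.89, 24.97). Tangency of A1 to both parallel lines with radius 7.3 puts Z and Q at W ± 7.3·n: Z = (-6.487, 3.348), Q = (6.487, -3.348). Equal radii place P and B the same way about N: P = N + 7.3·n = (6.401, 28.32), B = N − 7.3·n = (19.37, 21.62). Then cos ∠PQN = QP·QN / (|QP||QN|), giving 12.89°.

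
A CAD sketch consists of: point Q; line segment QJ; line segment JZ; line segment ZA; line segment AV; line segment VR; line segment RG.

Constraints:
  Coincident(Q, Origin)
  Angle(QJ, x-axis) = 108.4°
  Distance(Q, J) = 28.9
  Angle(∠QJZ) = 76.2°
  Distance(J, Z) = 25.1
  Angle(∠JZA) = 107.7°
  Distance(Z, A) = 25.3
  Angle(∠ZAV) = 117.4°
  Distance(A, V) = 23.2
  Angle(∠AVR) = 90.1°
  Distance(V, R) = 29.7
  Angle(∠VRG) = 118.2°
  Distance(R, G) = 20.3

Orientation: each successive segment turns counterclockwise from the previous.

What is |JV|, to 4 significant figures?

43.73

∠JZA = 107.7° gives ZA at -75.50° from the x-axis; with |ZA| = 25.3, A = (-24.03, -10.45). ∠ZAV = 117.4° gives AV at -12.90° from the x-axis; with |AV| = 23.2, V = (-1.413, -15.63). Then |JV| = |V − J| = 43.73.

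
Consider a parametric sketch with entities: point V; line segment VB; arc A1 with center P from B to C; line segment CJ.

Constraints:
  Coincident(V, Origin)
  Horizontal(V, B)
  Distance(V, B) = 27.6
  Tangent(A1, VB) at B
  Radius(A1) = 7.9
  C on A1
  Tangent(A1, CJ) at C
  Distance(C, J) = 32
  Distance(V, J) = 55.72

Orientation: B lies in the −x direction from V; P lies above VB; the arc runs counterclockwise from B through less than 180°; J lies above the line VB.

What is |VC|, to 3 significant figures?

24.8

Checks: V = (0.00, 0.00) ✓; |PC| = 7.900 ✓; ∠(PC, CJ) = 90.00° ✓; |CJ| = 32.00 ✓; |VJ| = 55.72 ✓.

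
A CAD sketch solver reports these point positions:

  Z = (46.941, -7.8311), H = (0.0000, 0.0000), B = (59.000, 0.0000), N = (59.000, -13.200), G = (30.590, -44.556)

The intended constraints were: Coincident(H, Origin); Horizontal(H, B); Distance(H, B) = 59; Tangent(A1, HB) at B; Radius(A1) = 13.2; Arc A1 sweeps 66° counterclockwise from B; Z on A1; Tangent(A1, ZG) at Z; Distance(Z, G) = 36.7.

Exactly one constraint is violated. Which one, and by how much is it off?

Distance(Z, G) = 36.7 — off by 3.50.

H = (0.00, 0.00) ✓; H.y = 0.00, B.y = 0.00 ✓; |HB| = 59.00 ✓; ∠(NB, BH) = 90.00° ✓; |NB| = 13.20 ✓; bearing(N→Z) − bearing(N→B) = 66.00° ✓; |NZ| = 13.20 ✓; ∠(NZ, ZG) = 90.00° ✓; |ZG| = 40.20 ✗.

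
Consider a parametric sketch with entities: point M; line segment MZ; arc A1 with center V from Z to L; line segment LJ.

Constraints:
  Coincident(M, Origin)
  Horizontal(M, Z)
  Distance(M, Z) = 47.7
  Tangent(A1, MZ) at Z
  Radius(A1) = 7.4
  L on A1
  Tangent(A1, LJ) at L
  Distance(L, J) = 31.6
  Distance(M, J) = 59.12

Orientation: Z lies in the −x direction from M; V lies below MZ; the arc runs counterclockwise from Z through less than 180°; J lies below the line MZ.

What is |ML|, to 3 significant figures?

55.5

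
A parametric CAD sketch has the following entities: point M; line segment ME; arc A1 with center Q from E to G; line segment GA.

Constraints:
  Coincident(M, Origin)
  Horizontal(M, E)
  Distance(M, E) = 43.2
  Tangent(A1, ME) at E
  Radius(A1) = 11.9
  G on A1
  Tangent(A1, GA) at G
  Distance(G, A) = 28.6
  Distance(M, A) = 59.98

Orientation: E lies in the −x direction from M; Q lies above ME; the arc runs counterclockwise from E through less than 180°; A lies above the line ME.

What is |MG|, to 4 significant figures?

35.83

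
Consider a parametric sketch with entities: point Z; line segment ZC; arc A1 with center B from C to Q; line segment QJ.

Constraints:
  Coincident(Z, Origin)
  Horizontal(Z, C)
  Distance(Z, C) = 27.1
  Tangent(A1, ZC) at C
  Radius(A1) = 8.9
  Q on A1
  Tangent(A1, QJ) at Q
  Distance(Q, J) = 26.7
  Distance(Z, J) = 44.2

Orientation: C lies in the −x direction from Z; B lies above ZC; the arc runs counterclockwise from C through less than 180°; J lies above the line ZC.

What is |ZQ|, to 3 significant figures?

21.4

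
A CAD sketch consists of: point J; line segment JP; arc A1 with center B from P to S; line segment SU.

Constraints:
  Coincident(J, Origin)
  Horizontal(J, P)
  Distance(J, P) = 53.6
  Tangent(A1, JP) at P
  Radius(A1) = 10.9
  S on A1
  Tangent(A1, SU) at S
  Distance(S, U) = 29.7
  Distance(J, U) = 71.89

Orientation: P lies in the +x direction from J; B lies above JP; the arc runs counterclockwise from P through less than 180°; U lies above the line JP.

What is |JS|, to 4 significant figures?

65.60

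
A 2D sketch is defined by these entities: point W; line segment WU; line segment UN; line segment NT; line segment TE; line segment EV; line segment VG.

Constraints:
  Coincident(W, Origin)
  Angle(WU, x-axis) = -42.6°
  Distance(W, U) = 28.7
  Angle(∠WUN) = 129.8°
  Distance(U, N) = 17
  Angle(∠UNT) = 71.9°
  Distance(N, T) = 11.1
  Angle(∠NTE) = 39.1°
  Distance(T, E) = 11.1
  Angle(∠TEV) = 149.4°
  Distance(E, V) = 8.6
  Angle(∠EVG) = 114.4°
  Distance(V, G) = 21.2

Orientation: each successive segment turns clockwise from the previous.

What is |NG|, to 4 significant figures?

19.96

∠TEV = 149.4° gives EV at -12.40° from the x-axis; with |EV| = 8.6, V = (28.87, -30.83). ∠EVG = 114.4° gives VG at -78.00° from the x-axis; with |VG| = 21.2, G = (33.28, -51.56). Then |NG| = |G − N| = 19.96.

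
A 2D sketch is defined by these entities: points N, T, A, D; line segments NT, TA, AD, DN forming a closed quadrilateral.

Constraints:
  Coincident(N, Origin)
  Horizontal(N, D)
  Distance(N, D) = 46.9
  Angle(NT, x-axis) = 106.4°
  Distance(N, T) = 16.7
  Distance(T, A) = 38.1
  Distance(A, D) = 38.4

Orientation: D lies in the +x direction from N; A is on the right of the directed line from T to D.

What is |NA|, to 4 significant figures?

21.95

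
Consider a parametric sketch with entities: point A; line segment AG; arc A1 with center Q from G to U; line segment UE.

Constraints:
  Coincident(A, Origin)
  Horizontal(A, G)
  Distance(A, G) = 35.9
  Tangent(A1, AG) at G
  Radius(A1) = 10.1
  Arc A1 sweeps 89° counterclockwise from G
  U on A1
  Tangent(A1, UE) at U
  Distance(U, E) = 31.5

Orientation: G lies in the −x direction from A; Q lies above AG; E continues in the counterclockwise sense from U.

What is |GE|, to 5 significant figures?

42.766

On A1, G sits at bearing -90° from Q; an 89° counterclockwise sweep puts U at bearing -1°, so U = Q + 10.1·(cos -1°, sin -1°) = (-25.802, 9.9237). The tangent condition forces QU to be normal to UE, so UE runs along (−sin -1°, cos -1°); with |UE| = 31.5, E = (-25.252, 41.419). Then |GE| = |E − G| = 42.766.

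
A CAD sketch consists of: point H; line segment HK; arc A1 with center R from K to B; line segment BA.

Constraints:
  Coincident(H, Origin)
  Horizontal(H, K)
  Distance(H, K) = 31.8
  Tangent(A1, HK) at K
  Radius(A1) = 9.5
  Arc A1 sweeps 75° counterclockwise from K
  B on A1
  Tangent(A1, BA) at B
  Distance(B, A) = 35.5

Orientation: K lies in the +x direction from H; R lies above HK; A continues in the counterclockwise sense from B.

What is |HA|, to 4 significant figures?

65.00

H is at the origin; HK is horizontal with |HK| = 31.8 and K on the +x side, so K = (31.80, 0.000). The tangent condition forces RK to be normal to HK, so R = K + (0, 9.5) = (31.80, 9.500). On A1, K sits at bearing -90° from R; a 75° counterclockwise sweep puts B at bearing -15°, so B = R + 9.5·(cos -15°, sin -15°) = (40.98, 7.041). Since A1 is tangent to BA there, RB ⟂ BA, so BA runs along (−sin -15°, cos -15°); with |BA| = 35.5, A = (50.16, 41.33). Then |HA| = |A − H| = 65.00.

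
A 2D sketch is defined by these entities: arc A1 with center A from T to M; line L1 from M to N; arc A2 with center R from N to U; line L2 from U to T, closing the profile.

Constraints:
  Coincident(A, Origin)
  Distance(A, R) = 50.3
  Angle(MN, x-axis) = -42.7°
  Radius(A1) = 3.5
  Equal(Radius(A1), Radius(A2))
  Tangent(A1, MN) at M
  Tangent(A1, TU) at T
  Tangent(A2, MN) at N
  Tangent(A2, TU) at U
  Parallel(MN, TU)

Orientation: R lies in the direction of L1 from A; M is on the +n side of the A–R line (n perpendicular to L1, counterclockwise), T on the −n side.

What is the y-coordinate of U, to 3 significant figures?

-36.7

The slot axis is L1's direction at -42.7°, so u = (cos -42.7°, sin -42.7°) = (0.735, -0.678) and n = (−sin -42.7°, cos -42.7°) = (0.678, 0.735). A is at the origin and R lies 50.3 along u from A, so R = 50.3·u = (37.0, -34.1). Tangency of A1 to both parallel lines with radius 3.5 puts M and T at A ± 3.5·n: M = (2.37, 2.57), T = (-2.37, -2.57). Equal radii place N and U the same way about R: N = R + 3.5·n = (39.3, -31.5), U = R − 3.5·n = (34.6, -36.7). So U.y = -36.7.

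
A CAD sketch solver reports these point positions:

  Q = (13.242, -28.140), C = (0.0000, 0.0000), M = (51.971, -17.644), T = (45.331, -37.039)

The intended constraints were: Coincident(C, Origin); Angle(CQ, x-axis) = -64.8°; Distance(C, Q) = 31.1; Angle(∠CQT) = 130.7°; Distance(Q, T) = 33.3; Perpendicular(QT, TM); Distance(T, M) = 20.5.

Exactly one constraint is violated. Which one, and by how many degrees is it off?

Perpendicular(QT, TM) — off by 3.40°.

C = (0.00, 0.00) ✓; CQ at -64.80° ✓; |CQ| = 31.10 ✓; ∠CQT = 130.7° ✓; |QT| = 33.30 ✓; ∠(QT, TM) = 86.60° ✗; |TM| = 20.50 ✓.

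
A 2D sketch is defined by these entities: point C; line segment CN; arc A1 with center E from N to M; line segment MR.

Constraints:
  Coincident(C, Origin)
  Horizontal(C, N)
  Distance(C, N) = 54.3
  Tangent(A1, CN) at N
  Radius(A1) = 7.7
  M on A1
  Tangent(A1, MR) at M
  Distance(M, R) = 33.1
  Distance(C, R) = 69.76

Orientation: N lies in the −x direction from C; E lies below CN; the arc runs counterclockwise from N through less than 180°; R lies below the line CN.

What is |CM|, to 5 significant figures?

62.538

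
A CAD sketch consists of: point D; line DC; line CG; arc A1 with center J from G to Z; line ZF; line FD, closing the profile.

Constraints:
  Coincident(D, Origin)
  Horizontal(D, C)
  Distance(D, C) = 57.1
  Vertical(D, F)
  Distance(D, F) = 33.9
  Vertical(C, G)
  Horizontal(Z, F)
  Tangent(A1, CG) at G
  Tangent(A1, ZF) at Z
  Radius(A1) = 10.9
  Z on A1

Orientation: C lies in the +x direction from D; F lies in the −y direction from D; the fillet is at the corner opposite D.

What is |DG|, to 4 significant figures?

61.56

D is at the origin; D and C share the same y with |DC| = 57.1 and C on the +x side, so C = (57.10, 0.000). DF is vertical with |DF| = 33.9 and F on the −y side, so F = (0.000, -33.90). The virtual corner opposite D is at (57.10, -33.90). Tangency of A1 to CG means the radius JG is perpendicular to CG and the tangent condition forces JZ to be normal to ZF, with radius 10.9, so the center J sits 10.9 in from both sides at J = (46.20, -23.00). That places the tangent points at G = (57.10, -23.00) on CG and Z = (46.20, -33.90) on ZF. Then |DG| = |G − D| = 61.56.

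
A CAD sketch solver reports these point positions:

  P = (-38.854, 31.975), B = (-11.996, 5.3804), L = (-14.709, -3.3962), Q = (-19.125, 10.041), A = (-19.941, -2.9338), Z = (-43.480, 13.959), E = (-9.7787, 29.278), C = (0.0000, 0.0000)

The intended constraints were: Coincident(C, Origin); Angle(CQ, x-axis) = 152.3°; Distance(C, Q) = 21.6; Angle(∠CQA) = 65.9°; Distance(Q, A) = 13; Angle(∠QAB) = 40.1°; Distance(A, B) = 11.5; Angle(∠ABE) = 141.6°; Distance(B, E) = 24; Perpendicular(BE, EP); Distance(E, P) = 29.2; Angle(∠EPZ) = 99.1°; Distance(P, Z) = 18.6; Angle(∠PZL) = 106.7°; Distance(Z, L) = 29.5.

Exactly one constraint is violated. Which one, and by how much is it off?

Distance(Z, L) = 29.5 — off by 4.10.

C = (0.00, 0.00) ✓; CQ at 152.3° ✓; |CQ| = 21.60 ✓; ∠CQA = 65.90° ✓; |QA| = 13.00 ✓; ∠QAB = 40.10° ✓; |AB| = 11.50 ✓; ∠ABE = 141.6° ✓; |BE| = 24.00 ✓; ∠(BE, EP) = 90.00° ✓; |EP| = 29.20 ✓; ∠EPZ = 99.10° ✓; |PZ| = 18.60 ✓; ∠PZL = 106.7° ✓; |ZL| = 33.60 ✗.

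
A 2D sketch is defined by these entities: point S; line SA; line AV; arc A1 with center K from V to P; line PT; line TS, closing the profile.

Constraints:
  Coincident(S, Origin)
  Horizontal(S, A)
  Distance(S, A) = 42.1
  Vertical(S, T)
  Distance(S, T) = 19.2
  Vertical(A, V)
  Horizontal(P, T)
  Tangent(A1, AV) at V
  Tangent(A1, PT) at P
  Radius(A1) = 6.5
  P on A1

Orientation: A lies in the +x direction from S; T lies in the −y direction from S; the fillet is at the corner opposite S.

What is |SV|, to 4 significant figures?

43.97

S is at the origin; SA is horizontal with |SA| = 42.1 and A on the +x side, so A = (42.10, 0.000). S and T share the same x with |ST| = 19.2 and T on the −y side, so T = (0.000, -19.20). The virtual corner opposite S is at (42.10, -19.20). The tangent condition forces KV to be normal to AV and since A1 is tangent to PT there, KP ⟂ PT, with radius 6.5, so the center K sits 6.5 in from both sides at K = (35.60, -12.70). That places the tangent points at V = (42.10, -12.70) on AV and P = (35.60, -19.20) on PT. Then |SV| = |V − S| = 43.97.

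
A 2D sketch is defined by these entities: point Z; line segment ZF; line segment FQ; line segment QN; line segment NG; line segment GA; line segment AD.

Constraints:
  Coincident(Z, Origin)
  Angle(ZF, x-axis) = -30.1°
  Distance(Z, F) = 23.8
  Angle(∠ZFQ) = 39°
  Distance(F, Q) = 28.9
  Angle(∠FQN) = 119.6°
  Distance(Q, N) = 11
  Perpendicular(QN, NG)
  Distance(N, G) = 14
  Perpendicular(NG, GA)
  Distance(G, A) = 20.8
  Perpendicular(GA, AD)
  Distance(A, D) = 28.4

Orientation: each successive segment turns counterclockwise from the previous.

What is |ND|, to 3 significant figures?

25.3

Z is at the origin; ZF runs at -30.1° with length 23.8, so F = (20.6, -11.9). ∠ZFQ = 39.0° gives FQ at 111° from the x-axis; with |FQ| = 28.9, Q = (10.3, 15.1). ∠FQN = 119.6° gives QN at 171° from the x-axis; with |QN| = 11.0, N = (-0.593, 16.7). The perpendicularity gives NG at right angles to QN, so NG runs at -98.7°; with |NG| = 14.0, G = (-2.71, 2.89). NG is perpendicular to GA, so GA runs at -8.70°; with |GA| = 20.8, A = (17.9, -0.259). The perpendicularity gives AD at right angles to GA, so AD runs at 81.3°; with |AD| = 28.4, D = (22.1, 27.8). Then |ND| = |D − N| = 25.3.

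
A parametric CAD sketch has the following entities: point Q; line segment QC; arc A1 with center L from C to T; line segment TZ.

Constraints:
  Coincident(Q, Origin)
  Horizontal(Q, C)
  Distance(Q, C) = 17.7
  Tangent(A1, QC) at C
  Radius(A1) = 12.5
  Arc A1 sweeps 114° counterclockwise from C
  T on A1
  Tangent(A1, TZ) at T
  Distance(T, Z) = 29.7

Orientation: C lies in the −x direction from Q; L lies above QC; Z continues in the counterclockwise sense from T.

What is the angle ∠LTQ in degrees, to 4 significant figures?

85.66°

Q is at the origin; QC is horizontal with |QC| = 17.7 and C on the −x side, so C = (-17.70, 0.000). The tangent condition forces LC to be normal to QC, so L = C + (0, 12.5) = (-17.70, 12.50). On A1, C sits at bearing -90° from L; a 114° counterclockwise sweep puts T at bearing 24°, so T = L + 12.5·(cos 24°, sin 24°) = (-6.281, 17.58). Then cos ∠LTQ = TL·TQ / (|TL||TQ|), giving 85.66°.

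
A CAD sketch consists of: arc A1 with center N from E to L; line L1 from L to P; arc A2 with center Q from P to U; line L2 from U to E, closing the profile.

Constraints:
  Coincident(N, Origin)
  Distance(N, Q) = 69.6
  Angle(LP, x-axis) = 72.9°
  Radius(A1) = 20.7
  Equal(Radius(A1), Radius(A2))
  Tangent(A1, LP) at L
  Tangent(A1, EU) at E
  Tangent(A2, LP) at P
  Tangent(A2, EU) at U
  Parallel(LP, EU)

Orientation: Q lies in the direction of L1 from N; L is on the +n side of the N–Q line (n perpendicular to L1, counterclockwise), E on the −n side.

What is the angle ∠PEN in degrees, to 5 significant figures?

59.255°

The slot axis is L1's direction at 72.9°, so u = (cos 72.9°, sin 72.9°) = (0.29404, 0.95579) and n = (−sin 72.9°, cos 72.9°) = (-0.95579, 0.29404). N is at the origin and Q lies 69.6 along u from N, so Q = 69.6·u = (20.465, 66.523). Tangency of A1 to both parallel lines with radius 20.7 puts L and E at N ± 20.7·n: L = (-19.785, 6.0866), E = (19.785, -6.0866). Equal radii place P and U the same way about Q: P = Q + 20.7·n = (0.68029, 72.610), U = Q − 20.7·n = (40.250, 60.437). Then cos ∠PEN = EP·EN / (|EP||EN|), giving 59.255°.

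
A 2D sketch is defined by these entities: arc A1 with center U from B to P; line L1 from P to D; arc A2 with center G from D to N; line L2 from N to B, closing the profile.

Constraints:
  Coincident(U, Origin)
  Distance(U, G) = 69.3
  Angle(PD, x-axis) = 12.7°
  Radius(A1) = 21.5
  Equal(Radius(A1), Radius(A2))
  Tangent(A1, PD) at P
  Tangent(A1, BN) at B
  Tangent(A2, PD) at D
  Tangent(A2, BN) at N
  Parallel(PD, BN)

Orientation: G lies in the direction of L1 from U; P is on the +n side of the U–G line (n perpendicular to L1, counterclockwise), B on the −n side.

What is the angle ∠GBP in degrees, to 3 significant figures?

72.8°

The slot axis is L1's direction at 12.7°, so u = (cos 12.7°, sin 12.7°) = (0.976, 0.220) and n = (−sin 12.7°, cos 12.7°) = (-0.220, 0.976). U is at the origin and G lies 69.3 along u from U, so G = 69.3·u = (67.6, 15.2). Tangency of A1 to both parallel lines with radius 21.5 puts P and B at U ± 21.5·n: P = (-4.73, 21.0), B = (4.73, -21.0). Then cos ∠GBP = BG·BP / (|BG||BP|), giving 72.8°.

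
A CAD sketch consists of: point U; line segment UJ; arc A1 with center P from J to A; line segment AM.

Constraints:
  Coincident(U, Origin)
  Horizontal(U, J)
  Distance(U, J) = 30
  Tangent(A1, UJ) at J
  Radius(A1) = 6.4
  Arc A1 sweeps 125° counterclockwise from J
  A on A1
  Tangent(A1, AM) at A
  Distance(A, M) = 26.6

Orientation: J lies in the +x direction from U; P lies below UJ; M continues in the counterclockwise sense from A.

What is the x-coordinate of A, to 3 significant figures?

24.8

U is at the origin; UJ is horizontal with |UJ| = 30.0 and J on the +x side, so J = (30.0, 0.00). Since A1 is tangent to UJ there, PJ ⟂ UJ, so P = J + (0, -6.4) = (30.0, -6.40). On A1, J sits at bearing 90° from P; a 125° counterclockwise sweep puts A at bearing 215°, so A = P + 6.4·(cos 215°, sin 215°) = (24.8, -10.1). So A.x = 24.8.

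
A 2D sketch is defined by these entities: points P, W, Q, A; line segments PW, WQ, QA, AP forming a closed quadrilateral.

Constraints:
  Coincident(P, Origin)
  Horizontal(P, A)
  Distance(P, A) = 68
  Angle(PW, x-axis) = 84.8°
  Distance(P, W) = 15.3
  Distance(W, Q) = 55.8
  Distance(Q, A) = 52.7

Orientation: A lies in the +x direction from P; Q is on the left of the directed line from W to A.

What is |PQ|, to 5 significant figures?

66.891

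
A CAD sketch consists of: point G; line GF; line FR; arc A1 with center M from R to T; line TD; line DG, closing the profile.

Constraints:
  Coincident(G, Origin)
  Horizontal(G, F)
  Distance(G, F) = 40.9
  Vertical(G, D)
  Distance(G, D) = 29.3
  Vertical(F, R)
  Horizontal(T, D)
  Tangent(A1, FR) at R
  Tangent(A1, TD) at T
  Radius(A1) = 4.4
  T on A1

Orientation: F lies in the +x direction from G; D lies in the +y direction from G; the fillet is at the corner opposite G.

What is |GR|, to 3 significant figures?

47.9

G is at the origin; G and F share the same y with |GF| = 40.9 and F on the +x side, so F = (40.9, 0.00). GD is vertical with |GD| = 29.3 and D on the +y side, so D = (0.00, 29.3). The virtual corner opposite G is at (40.9, 29.3). Tangency of A1 to FR means the radius MR is perpendicular to FR and since A1 is tangent to TD there, MT ⟂ TD, with radius 4.4, so the center M sits 4.4 in from both sides at M = (36.5, 24.9). That places the tangent points at R = (40.9, 24.9) on FR and T = (36.5, 29.3) on TD. Then |GR| = |R − G| = 47.9.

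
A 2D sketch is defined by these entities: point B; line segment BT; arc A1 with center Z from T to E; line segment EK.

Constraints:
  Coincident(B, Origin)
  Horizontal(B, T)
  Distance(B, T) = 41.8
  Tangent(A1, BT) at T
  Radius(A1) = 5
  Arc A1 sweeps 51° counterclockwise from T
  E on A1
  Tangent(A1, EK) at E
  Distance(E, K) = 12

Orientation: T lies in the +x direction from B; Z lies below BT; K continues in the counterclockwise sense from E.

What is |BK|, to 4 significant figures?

32.36

B is at the origin; BT is horizontal with |BT| = 41.8 and T on the +x side, so T = (41.80, 0.000). Tangency of A1 to BT means the radius ZT is perpendicular to BT, so Z = T + (0, -5) = (41.80, -5.000). On A1, T sits at bearing 90° from Z; a 51° counterclockwise sweep puts E at bearing 141°, so E = Z + 5.0·(cos 141°, sin 141°) = (37.91, -1.853). A1 meets EK tangentially, so ZE is at right angles to EK, so EK runs along (−sin 141°, cos 141°); with |EK| = 12.0, K = (30.36, -11.18). Then |BK| = |K − B| = 32.36.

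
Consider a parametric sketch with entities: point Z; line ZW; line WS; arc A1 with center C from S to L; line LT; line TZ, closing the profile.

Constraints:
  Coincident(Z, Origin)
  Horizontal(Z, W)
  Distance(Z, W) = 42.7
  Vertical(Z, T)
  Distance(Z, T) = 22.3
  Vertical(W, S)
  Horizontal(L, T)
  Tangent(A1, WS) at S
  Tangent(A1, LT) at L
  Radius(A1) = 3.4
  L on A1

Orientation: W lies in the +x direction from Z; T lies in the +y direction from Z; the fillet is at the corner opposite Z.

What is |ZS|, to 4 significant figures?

46.70

The virtual corner opposite Z is at (42.70, 22.30). A1 meets WS tangentially, so CS is at right angles to WS and A1 meets LT tangentially, so CL is at right angles to LT, with radius 3.4, so the center C sits 3.4 in from both sides at C = (39.30, 18.90). That places the tangent points at S = (42.70, 18.90) on WS and L = (39.30, 22.30) on LT. Then |ZS| = |S − Z| = 46.70.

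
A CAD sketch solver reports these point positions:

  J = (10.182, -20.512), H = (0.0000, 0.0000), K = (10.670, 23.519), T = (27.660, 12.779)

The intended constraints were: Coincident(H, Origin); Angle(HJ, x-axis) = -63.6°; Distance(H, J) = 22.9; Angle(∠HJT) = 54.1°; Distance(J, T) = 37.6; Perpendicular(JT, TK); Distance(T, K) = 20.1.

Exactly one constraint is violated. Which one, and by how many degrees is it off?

Perpendicular(JT, TK) — off by 4.60°.

H = (0.00, 0.00) ✓; HJ at -63.60° ✓; |HJ| = 22.90 ✓; ∠HJT = 54.10° ✓; |JT| = 37.60 ✓; ∠(JT, TK) = 85.40° ✗; |TK| = 20.10 ✓.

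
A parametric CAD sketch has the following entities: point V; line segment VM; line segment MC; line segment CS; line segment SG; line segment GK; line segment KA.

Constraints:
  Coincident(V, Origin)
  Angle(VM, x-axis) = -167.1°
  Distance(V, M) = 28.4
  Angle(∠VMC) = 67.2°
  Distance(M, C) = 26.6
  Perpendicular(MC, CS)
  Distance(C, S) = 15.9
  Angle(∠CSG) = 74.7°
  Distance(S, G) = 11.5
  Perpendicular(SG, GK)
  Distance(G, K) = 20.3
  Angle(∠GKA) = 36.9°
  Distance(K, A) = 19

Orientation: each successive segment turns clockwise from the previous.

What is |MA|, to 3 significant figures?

29.9

V is at the origin; VM runs at -167.1° with length 28.4, so M = (-27.7, -6.34). ∠VMC = 67.2° gives MC at 80.1° from the x-axis; with |MC| = 26.6, C = (-23.1, 19.9). MC is perpendicular to CS, so CS runs at -9.90°; with |CS| = 15.9, S = (-7.45, 17.1). ∠CSG = 74.7° gives SG at -115° from the x-axis; with |SG| = 11.5, G = (-12.3, 6.72). SG is perpendicular to GK, so GK runs at 155°; with |GK| = 20.3, K = (-30.7, 15.4). ∠GKA = 36.9° gives KA at 11.7° from the x-axis; with |KA| = 19.0, A = (-12.1, 19.2). Then |MA| = |A − M| = 29.9.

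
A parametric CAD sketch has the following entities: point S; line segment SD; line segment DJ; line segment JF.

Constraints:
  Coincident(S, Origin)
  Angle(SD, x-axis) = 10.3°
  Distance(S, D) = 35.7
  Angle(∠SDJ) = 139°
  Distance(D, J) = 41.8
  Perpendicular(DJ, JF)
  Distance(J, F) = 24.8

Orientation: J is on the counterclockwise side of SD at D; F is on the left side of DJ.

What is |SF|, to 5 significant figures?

68.757

∠SDJ = 139.0°, so DJ runs at 10.3° + (180° − 139.0°) = 51.300° from the x-axis; with |DJ| = 41.8, J = D + 41.8·(cos 51.300°, sin 51.300°) = (61.260, 39.005). DJ ⟂ JF; with |JF| = 24.8 on the left of DJ, F = J + 24.8·(-0.78043, 0.62524) = (41.905, 54.511). Then |SF| = |F − S| = 68.757.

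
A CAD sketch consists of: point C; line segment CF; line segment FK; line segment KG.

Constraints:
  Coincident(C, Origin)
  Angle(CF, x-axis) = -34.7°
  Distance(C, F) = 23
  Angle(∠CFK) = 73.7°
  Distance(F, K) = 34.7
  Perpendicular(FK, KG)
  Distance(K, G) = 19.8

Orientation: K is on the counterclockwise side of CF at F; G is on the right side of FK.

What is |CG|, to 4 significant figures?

50.51

∠CFK = 73.7°, so FK runs at -34.7° + (180° − 73.7°) = 71.60° from the x-axis; with |FK| = 34.7, K = F + 34.7·(cos 71.60°, sin 71.60°) = (29.86, 19.83). The perpendicularity gives KG at right angles to FK; with |KG| = 19.8 on the right of FK, G = K + 19.8·(0.9489, -0.3156) = (48.65, 13.58). Then |CG| = |G − C| = 50.51.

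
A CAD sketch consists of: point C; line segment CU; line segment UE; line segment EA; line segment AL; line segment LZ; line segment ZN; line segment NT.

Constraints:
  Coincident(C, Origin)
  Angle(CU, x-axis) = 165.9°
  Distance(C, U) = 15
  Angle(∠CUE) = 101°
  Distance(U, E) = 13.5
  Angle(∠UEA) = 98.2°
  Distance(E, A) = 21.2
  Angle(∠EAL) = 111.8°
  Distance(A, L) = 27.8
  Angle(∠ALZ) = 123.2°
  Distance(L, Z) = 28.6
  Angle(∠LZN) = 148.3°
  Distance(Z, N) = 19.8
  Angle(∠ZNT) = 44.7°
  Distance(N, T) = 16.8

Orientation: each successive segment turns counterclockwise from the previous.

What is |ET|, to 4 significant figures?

41.62

C is at the origin; CU runs at 165.9° with length 15.0, so U = (-14.55, 3.654). ∠CUE = 101.0° gives UE at -115.1° from the x-axis; with |UE| = 13.5, E = (-20.27, -8.571). ∠UEA = 98.2° gives EA at -33.30° from the x-axis; with |EA| = 21.2, A = (-2.556, -20.21). ∠EAL = 111.8° gives AL at 34.90° from the x-axis; with |AL| = 27.8, L = (20.24, -4.305). ∠ALZ = 123.2° gives LZ at 91.70° from the x-axis; with |LZ| = 28.6, Z = (19.40, 24.28). ∠LZN = 148.3° gives ZN at 123.4° from the x-axis; with |ZN| = 19.8, N = (8.497, 40.81). ∠ZNT = 44.7° gives NT at -101.3° from the x-axis; with |NT| = 16.8, T = (5.205, 24.34). Then |ET| = |T − E| = 41.62.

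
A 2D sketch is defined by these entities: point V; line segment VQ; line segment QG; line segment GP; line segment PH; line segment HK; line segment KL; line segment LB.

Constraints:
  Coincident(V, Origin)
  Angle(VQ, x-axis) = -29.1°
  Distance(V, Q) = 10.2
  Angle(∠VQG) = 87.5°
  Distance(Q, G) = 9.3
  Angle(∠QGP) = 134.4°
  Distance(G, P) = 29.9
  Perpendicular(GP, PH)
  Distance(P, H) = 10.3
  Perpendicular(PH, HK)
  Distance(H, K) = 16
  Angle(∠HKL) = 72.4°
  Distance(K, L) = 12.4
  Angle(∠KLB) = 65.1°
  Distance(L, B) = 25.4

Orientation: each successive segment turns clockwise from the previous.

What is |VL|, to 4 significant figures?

22.33

PH ⟂ HK, so HK runs at 12.80°; with |HK| = 16.0, K = (-11.80, -5.917). ∠HKL = 72.4° gives KL at -94.80° from the x-axis; with |KL| = 12.4, L = (-12.83, -18.27). Then |VL| = |L − V| = 22.33.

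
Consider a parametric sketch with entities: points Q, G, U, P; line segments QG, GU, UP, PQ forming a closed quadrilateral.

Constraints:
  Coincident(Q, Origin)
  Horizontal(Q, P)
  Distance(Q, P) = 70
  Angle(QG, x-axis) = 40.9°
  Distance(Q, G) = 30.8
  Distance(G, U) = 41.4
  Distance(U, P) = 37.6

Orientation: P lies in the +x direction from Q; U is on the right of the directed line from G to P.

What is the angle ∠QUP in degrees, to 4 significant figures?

123.5°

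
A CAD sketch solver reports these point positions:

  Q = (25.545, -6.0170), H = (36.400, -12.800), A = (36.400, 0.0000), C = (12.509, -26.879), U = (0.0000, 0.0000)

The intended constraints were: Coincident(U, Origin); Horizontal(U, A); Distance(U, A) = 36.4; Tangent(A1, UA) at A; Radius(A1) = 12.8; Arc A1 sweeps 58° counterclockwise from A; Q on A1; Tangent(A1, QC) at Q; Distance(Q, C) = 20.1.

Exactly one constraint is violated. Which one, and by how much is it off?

Distance(Q, C) = 20.1 — off by 4.50.

U = (0.00, 0.00) ✓; U.y = 0.00, A.y = 0.00 ✓; |UA| = 36.40 ✓; ∠(HA, AU) = 90.00° ✓; |HA| = 12.80 ✓; bearing(H→Q) − bearing(H→A) = 58.00° ✓; |HQ| = 12.80 ✓; ∠(HQ, QC) = 90.00° ✓; |QC| = 24.60 ✗.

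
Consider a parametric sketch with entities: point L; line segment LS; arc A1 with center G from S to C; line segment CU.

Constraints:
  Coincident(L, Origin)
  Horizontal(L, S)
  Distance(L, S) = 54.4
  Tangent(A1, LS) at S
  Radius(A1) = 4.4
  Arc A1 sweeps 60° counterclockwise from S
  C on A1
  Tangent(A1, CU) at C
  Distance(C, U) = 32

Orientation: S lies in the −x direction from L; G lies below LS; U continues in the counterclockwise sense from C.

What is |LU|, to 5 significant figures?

80.012

L is at the origin; L and S share the same y with |LS| = 54.4 and S on the −x side, so S = (-54.400, 0.0000). A1 meets LS tangentially, so GS is at right angles to LS, so G = S + (0, -4.4) = (-54.400, -4.4000). On A1, S sits at bearing 90° from G; a 60° counterclockwise sweep puts C at bearing 150°, so C = G + 4.4·(cos 150°, sin 150°) = (-58.211, -2.2000). Since A1 is tangent to CU there, GC ⟂ CU, so CU runs along (−sin 150°, cos 150°); with |CU| = 32.0, U = (-74.211, -29.913). Then |LU| = |U − L| = 80.012.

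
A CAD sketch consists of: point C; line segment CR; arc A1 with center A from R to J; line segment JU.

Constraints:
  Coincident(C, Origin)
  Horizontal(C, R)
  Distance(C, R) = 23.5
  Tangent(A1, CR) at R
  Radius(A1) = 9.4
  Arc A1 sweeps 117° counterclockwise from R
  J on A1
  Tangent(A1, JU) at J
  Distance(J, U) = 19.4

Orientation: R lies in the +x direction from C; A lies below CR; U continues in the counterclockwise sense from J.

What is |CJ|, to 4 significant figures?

20.39

C is at the origin; C and R share the same y with |CR| = 23.5 and R on the +x side, so R = (23.50, 0.000). A1 meets CR tangentially, so AR is at right angles to CR, so A = R + (0, -9.4) = (23.50, -9.400). On A1, R sits at bearing 90° from A; a 117° counterclockwise sweep puts J at bearing 207°, so J = A + 9.4·(cos 207°, sin 207°) = (15.12, -13.67). Then |CJ| = |J − C| = 20.39.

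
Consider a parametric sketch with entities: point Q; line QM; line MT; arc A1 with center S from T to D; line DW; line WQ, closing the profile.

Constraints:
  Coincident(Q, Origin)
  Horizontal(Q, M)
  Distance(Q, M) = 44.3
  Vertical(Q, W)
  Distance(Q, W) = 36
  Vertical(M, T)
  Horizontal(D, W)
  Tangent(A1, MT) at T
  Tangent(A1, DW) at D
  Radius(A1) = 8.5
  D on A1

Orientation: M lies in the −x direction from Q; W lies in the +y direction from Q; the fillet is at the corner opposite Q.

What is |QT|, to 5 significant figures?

52.142

The virtual corner opposite Q is at (-44.300, 36.000). The tangent condition forces ST to be normal to MT and the tangent condition forces SD to be normal to DW, with radius 8.5, so the center S sits 8.5 in from both sides at S = (-35.800, 27.500). That places the tangent points at T = (-44.300, 27.500) on MT and D = (-35.800, 36.000) on DW. Then |QT| = |T − Q| = 52.142.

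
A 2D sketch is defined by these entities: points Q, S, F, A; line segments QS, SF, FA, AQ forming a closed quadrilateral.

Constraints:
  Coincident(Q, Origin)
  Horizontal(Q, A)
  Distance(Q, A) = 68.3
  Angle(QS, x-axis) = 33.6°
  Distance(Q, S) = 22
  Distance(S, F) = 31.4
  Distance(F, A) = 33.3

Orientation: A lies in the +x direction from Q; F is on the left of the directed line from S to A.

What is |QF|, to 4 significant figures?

53.25

Q is at the origin; QA is horizontal with |QA| = 68.3 and A in +x, so A = (68.3, 0). QS runs at 33.6° with |QS| = 22.0, so S = (18.32, 12.17). F is determined by |SF| = 31.4 and |FA| = 33.3 together: it lies at the intersection of circle(S, 31.4) and circle(A, 33.3). With |SA| = 51.44, the foot of the radical line on SA is 24.52 from S and the perpendicular offset is √(31.4² − 24.52²) = 19.61. Taking the left-of-SA solution: F = (46.79, 25.42).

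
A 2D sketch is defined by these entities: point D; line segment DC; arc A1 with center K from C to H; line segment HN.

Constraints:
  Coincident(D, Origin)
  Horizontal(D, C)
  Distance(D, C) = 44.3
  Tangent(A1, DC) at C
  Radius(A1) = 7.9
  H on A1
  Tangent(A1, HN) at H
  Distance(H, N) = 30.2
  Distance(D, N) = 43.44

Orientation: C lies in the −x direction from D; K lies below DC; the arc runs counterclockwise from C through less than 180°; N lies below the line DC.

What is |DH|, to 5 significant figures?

51.456

D is at the origin; D and C share the same y with |DC| = 44.3 and C on the −x side, so C = (-44.300, 0.0000). Tangency of A1 to DC means the radius KC is perpendicular to DC, so K = C + (0, -7.9) = (-44.300, -7.9000). Since KH ⟂ HN (tangency), |KN| = √(7.9² + 30.2²) = 31.216 regardless of where H sits on A1. So N lies on both circle(D, 43.44) and circle(K, 31.216); the below-DC intersection is N = (-27.100, -33.950). H is the foot of the tangent from N: H = (-49.576, -13.780).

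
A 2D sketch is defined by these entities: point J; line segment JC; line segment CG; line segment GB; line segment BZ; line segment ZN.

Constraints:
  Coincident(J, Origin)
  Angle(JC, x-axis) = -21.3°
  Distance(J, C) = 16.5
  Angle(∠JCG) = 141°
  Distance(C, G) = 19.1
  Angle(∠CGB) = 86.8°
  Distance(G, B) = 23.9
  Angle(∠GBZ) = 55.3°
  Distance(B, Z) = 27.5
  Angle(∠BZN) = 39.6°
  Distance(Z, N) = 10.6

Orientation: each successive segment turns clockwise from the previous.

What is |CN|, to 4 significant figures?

9.416

∠GBZ = 55.3° gives BZ at 81.80° from the x-axis; with |BZ| = 27.5, Z = (7.370, -6.030). ∠BZN = 39.6° gives ZN at -58.60° from the x-axis; with |ZN| = 10.6, N = (12.89, -15.08). Then |CN| = |N − C| = 9.416.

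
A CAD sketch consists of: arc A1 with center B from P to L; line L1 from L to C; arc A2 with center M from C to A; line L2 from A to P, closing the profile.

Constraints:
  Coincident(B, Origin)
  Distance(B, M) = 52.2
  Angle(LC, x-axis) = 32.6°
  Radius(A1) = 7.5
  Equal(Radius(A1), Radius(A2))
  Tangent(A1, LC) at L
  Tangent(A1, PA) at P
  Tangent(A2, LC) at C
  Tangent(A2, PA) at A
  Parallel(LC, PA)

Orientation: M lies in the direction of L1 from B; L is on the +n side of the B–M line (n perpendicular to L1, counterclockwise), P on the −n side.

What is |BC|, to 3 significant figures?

52.7

Tangency of A1 to both parallel lines with radius 7.5 puts L and P at B ± 7.5·n: L = (-4.04, 6.32), P = (4.04, -6.32). Equal radii place C and A the same way about M: C = M + 7.5·n = (39.9, 34.4), A = M − 7.5·n = (48.0, 21.8). Then |BC| = |C − B| = 52.7.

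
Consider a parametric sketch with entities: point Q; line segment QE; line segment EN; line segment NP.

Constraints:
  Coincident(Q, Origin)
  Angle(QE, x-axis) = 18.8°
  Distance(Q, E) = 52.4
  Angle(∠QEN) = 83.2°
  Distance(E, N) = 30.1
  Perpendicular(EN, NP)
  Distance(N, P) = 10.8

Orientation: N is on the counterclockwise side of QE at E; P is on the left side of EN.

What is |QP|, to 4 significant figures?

47.66

Q is at the origin; QE runs at 18.8° with length 52.4, so E = 52.4·(cos 18.8°, sin 18.8°) = (49.60, 16.89). ∠QEN = 83.2°, so EN runs at 18.8° + (180° − 83.2°) = 115.6° from the x-axis; with |EN| = 30.1, N = E + 30.1·(cos 115.6°, sin 115.6°) = (36.60, 44.03). EN ⟂ NP; with |NP| = 10.8 on the left of EN, P = N + 10.8·(-0.9018, -0.4321) = (26.86, 39.37). Then |QP| = |P − Q| = 47.66.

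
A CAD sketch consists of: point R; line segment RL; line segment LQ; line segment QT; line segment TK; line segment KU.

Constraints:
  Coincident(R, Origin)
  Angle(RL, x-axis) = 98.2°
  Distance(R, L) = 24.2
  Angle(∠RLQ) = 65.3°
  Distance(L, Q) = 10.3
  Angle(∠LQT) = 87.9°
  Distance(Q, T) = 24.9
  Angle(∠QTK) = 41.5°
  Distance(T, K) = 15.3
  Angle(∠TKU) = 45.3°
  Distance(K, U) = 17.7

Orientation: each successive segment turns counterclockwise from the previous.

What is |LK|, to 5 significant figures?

13.064

R is at the origin; RL runs at 98.2° with length 24.2, so L = (-3.4516, 23.953). ∠RLQ = 65.3° gives LQ at -147.10° from the x-axis; with |LQ| = 10.3, Q = (-12.100, 18.358). ∠LQT = 87.9° gives QT at -55.000° from the x-axis; with |QT| = 24.9, T = (2.1823, -2.0390). ∠QTK = 41.5° gives TK at 83.500° from the x-axis; with |TK| = 15.3, K = (3.9144, 13.163). Then |LK| = |K − L| = 13.064.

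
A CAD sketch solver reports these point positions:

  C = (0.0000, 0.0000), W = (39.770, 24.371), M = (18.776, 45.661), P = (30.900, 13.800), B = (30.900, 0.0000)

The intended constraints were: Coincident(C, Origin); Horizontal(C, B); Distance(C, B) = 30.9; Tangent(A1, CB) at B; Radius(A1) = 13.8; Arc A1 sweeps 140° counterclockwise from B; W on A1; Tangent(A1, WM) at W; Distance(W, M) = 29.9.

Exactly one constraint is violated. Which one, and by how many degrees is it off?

Tangent(A1, WM) at W — off by 5.40°.

C = (0.00, 0.00) ✓; C.y = 0.00, B.y = 0.00 ✓; |CB| = 30.90 ✓; ∠(PB, BC) = 90.00° ✓; |PB| = 13.80 ✓; bearing(P→W) − bearing(P→B) = 140.0° ✓; |PW| = 13.80 ✓; ∠(PW, WM) = 95.40° ✗; |WM| = 29.90 ✓.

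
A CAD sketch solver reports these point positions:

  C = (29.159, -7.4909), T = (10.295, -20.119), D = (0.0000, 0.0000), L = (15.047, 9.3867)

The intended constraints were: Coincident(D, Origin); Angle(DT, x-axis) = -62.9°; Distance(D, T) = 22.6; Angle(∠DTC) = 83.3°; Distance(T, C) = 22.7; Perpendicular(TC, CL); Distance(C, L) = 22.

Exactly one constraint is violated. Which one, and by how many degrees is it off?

Perpendicular(TC, CL) — off by 6.10°.

D = (0.00, 0.00) ✓; DT at -62.90° ✓; |DT| = 22.60 ✓; ∠DTC = 83.30° ✓; |TC| = 22.70 ✓; ∠(TC, CL) = 96.10° ✗; |CL| = 22.00 ✓.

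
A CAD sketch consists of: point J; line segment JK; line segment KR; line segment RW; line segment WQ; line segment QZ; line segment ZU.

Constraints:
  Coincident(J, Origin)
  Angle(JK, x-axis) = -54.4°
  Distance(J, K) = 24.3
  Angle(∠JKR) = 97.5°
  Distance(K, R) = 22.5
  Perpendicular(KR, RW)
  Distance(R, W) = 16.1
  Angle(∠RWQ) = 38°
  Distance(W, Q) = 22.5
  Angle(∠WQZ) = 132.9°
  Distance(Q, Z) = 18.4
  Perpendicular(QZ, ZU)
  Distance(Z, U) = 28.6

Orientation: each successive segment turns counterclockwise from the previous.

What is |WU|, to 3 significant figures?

35.8

J is at the origin; JK runs at -54.4° with length 24.3, so K = (14.1, -19.8). ∠JKR = 97.5° gives KR at 28.1° from the x-axis; with |KR| = 22.5, R = (34.0, -9.16). KR is perpendicular to RW, so RW runs at 118°; with |RW| = 16.1, W = (26.4, 5.04). ∠RWQ = 38.0° gives WQ at -99.9° from the x-axis; with |WQ| = 22.5, Q = (22.5, -17.1). ∠WQZ = 132.9° gives QZ at -52.8° from the x-axis; with |QZ| = 18.4, Z = (33.7, -31.8). QZ ⟂ ZU, so ZU runs at 37.2°; with |ZU| = 28.6, U = (56.4, -14.5). Then |WU| = |U − W| = 35.8.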